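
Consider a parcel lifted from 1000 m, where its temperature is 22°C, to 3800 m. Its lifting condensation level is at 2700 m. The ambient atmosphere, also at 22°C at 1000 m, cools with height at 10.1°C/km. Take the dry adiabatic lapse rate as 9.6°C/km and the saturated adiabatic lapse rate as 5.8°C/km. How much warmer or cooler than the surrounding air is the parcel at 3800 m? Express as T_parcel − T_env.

Parcel:
  From 1000 m to 2700 m (dry): cools by 9.6 × 1.7 = 16.32°C, giving 5.68°C.
  From 2700 m to 3800 m (saturated): cools by 5.8 × 1.1 = 6.38°C, giving -0.7°C.
Environment:
  From 1000 m to 3800 m (environment): cools by 10.1 × 2.8 = 28.28°C, giving -6.28°C.
T_parcel − T_env = -0.7 − (-6.28) = +5.58°C

+5.58°C (parcel warmer than environment)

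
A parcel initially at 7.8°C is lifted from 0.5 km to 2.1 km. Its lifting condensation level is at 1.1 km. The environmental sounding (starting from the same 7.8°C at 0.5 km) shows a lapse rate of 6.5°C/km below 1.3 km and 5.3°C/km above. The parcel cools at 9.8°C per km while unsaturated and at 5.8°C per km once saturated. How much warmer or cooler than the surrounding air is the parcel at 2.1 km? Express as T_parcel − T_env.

Parcel:
  500 → 1100 m (dry, 9.8°C/km): ΔT = -9.8 × 0.6 = -5.88°C → T = 1.92°C
  1100 → 2100 m (saturated, 5.8°C/km): ΔT = -5.8 × 1 = -5.8°C → T = -3.88°C
Environment:
  500 → 1300 m (environment, lower layer, 6.5°C/km): ΔT = -6.5 × 0.8 = -5.2°C → T = 2.6°C
  1300 → 2100 m (environment, upper layer, 5.3°C/km): ΔT = -5.3 × 0.8 = -4.24°C → T = -1.64°C
T_parcel − T_env = -3.88 − (-1.64) = -2.24°C

-2.24°C (parcel cooler than environment)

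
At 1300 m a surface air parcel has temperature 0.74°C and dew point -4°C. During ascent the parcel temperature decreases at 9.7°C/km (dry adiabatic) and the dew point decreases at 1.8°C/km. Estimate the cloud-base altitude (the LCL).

T and T_d converge at 9.7 − 1.8 = 7.9°C per km
Height above start = (0.74 − (-4)) / 7.9 = 0.6 km
LCL altitude = 1300 m + 600 m = 1900 m

1900 m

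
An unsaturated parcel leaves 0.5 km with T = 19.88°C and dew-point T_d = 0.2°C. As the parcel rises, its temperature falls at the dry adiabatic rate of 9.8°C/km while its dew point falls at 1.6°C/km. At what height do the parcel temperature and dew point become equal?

2.9 km

T and T_d converge at 9.8 − 1.6 = 8.2°C per km
Height above start = (19.88 − 0.2) / 8.2 = 2.4 km
LCL altitude = 500 m + 2400 m = 2900 m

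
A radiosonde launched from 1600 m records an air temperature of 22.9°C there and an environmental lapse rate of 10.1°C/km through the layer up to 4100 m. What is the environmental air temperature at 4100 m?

1600 → 4100 m (environmental, 10.1°C/km): ΔT = -10.1 × 2.5 = -25.25°C → T = -2.35°C

-2.35°C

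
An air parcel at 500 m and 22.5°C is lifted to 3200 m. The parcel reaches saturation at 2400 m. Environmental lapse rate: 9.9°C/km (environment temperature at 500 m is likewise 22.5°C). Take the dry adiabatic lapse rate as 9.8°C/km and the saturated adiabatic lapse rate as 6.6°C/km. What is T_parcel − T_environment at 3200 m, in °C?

Parcel:
  500–2400 m, dry: Δz = 1.9 km ⇒ ΔT = -18.62°C; T = 3.88°C
  2400–3200 m, saturated: Δz = 0.8 km ⇒ ΔT = -5.28°C; T = -1.4°C
Environment:
  500–3200 m, environment: Δz = 2.7 km ⇒ ΔT = -26.73°C; T = -4.23°C
T_parcel − T_env = -1.4 − (-4.23) = +2.83°C

+2.83°C (parcel warmer than environment)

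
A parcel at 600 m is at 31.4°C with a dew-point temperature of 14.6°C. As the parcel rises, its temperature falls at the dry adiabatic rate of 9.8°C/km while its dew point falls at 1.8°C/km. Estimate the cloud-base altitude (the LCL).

2700 m

T and T_d converge at 9.8 − 1.8 = 8°C per km
Height above start = (31.4 − 14.6) / 8 = 2.1 km
LCL altitude = 600 m + 2100 m = 2700 m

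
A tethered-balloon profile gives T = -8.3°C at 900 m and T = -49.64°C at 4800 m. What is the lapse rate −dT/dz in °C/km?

Γ = −ΔT/Δz = (-8.3 − (-49.64)) / (4800 − 900) m
  = 41.34°C / 3.9 km = 10.6°C/km

10.6°C/km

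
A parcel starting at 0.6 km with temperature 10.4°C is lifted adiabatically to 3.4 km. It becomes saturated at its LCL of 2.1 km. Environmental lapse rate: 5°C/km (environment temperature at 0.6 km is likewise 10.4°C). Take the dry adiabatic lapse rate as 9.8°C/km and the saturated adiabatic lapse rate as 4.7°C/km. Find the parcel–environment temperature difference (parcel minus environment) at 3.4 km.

Parcel:
  600 → 2100 m (dry, 9.8°C/km): ΔT = -9.8 × 1.5 = -14.7°C → T = -4.3°C
  2100 → 3400 m (saturated, 4.7°C/km): ΔT = -4.7 × 1.3 = -6.11°C → T = -10.41°C
Environment:
  600 → 3400 m (environment, 5°C/km): ΔT = -5 × 2.8 = -14°C → T = -3.6°C
T_parcel − T_env = -10.41 − (-3.6) = -6.81°C

-6.81°C (parcel cooler than environment)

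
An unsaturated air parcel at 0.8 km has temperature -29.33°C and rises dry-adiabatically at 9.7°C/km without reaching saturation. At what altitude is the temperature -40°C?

1.9 km

Height above start = (-29.33 − (-40)) / 9.7 = 1.1 km
Altitude = 800 m + 1100 m = 1900 m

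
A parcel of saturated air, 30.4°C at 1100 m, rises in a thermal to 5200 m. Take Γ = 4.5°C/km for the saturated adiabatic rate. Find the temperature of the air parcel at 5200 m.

From 1100 m to 5200 m (saturated adiabatic): cools by 4.5 × 4.1 = 18.45°C, giving 11.95°C.

11.95°C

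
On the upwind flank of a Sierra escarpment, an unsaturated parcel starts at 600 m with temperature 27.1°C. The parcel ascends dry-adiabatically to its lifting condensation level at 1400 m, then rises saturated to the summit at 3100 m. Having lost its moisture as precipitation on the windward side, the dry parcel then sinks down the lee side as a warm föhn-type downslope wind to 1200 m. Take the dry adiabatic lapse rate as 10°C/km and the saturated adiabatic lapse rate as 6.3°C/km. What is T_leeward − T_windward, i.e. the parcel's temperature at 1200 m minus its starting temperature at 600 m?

+0.29°C

Dry to 1400 m: -10 × 0.8 km = -8°C, so T = 19.1°C.
Saturated to 3100 m: -6.3 × 1.7 km = -10.71°C, so T = 8.39°C.
Dry descent to 1200 m: +10 × 1.9 km = +19°C, so T = 27.39°C.
Net change vs windward start: 27.39 − 27.1 = +0.29°C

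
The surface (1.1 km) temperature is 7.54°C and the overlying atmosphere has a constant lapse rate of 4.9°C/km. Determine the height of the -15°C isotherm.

5.7 km

Height above start = (7.54 − (-15)) / 4.9 = 4.6 km
Altitude = 1100 m + 4600 m = 5700 m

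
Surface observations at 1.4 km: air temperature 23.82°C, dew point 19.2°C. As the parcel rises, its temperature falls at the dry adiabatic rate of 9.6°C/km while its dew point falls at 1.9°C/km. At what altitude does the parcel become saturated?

T and T_d converge at 9.6 − 1.9 = 7.7°C per km
Height above start = (23.82 − 19.2) / 7.7 = 0.6 km
LCL altitude = 1400 m + 600 m = 2000 m

2 km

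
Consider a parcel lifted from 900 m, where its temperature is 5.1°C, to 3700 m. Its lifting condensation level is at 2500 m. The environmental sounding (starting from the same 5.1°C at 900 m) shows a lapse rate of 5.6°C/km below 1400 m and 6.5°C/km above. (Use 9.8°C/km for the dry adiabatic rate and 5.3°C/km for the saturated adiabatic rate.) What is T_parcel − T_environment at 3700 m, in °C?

Parcel:
  900–2500 m, dry: Δz = 1.6 km ⇒ ΔT = -15.68°C; T = -10.58°C
  2500–3700 m, saturated: Δz = 1.2 km ⇒ ΔT = -6.36°C; T = -16.94°C
Environment:
  900–1400 m, environment, lower layer: Δz = 0.5 km ⇒ ΔT = -2.8°C; T = 2.3°C
  1400–3700 m, environment, upper layer: Δz = 2.3 km ⇒ ΔT = -14.95°C; T = -12.65°C
T_parcel − T_env = -16.94 − (-12.65) = -4.29°C

-4.29°C (parcel cooler than environment)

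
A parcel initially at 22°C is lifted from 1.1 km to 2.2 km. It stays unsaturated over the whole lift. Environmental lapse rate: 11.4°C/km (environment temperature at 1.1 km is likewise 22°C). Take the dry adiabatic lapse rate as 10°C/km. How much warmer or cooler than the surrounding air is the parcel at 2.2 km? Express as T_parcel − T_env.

+1.54°C (parcel warmer than environment)

Parcel:
  1100–2200 m, dry: Δz = 1.1 km ⇒ ΔT = -11°C; T = 11°C
Environment:
  1100–2200 m, environment: Δz = 1.1 km ⇒ ΔT = -12.54°C; T = 9.46°C
T_parcel − T_env = 11 − 9.46 = +1.54°C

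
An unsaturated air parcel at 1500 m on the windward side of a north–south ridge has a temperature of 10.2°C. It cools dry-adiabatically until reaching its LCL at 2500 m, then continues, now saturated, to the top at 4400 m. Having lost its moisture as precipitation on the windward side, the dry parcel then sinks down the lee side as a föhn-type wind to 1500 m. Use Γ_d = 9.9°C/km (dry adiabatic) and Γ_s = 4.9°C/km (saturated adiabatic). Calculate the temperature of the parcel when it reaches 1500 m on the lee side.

19.7°C

From 1500 m to 2500 m (dry): cools by 9.9 × 1 = 9.9°C, giving 0.3°C.
From 2500 m to 4400 m (saturated): cools by 4.9 × 1.9 = 9.31°C, giving -9.01°C.
From 4400 m to 1500 m (dry descent): warms by 9.9 × 2.9 = 28.71°C, giving 19.7°C.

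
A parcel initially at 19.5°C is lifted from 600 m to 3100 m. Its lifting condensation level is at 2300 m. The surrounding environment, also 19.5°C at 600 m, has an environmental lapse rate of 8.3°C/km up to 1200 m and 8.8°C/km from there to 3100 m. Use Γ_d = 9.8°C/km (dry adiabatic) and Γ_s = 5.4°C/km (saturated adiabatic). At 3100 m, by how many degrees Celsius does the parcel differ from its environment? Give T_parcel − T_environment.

Parcel:
  From 600 m to 2300 m (dry): cools by 9.8 × 1.7 = 16.66°C, giving 2.84°C.
  From 2300 m to 3100 m (saturated): cools by 5.4 × 0.8 = 4.32°C, giving -1.48°C.
Environment:
  From 600 m to 1200 m (environment, lower layer): cools by 8.3 × 0.6 = 4.98°C, giving 14.52°C.
  From 1200 m to 3100 m (environment, upper layer): cools by 8.8 × 1.9 = 16.72°C, giving -2.2°C.
T_parcel − T_env = -1.48 − (-2.2) = +0.72°C

+0.72°C (parcel warmer than environment)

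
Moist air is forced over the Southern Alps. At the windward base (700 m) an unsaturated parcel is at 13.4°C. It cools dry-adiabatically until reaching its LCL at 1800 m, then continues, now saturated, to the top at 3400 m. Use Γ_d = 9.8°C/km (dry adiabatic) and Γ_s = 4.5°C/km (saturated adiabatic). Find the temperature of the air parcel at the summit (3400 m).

700–1800 m, dry: Δz = 1.1 km ⇒ ΔT = -10.78°C; T = 2.62°C
1800–3400 m, saturated: Δz = 1.6 km ⇒ ΔT = -7.2°C; T = -4.58°C

-4.58°C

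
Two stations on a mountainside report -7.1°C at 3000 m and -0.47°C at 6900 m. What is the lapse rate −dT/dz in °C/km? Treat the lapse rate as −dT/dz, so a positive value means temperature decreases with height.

Γ = −ΔT/Δz = (-7.1 − (-0.47)) / (6900 − 3000) m
  = -6.63°C / 3.9 km = -1.7°C/km

-1.7°C/km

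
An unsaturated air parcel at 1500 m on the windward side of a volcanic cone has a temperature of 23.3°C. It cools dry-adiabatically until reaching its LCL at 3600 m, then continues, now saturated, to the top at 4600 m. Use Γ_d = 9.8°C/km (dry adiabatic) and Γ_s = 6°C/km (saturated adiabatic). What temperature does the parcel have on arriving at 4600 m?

-3.28°C

Dry to 3600 m: -9.8 × 2.1 km = -20.58°C, so T = 2.72°C.
Saturated to 4600 m: -6 × 1 km = -6°C, so T = -3.28°C.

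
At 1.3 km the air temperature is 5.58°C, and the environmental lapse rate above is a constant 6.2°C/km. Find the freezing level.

2.2 km

Height above start = (5.58 − 0) / 6.2 = 0.9 km
Altitude = 1300 m + 900 m = 2200 m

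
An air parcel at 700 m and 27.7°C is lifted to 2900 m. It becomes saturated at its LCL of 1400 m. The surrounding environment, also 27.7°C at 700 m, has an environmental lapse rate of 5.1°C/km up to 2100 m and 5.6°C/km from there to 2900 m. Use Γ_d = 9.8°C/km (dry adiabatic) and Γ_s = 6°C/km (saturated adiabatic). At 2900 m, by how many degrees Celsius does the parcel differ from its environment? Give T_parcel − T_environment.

-4.24°C (parcel cooler than environment)

Parcel:
  From 700 m to 1400 m (dry): cools by 9.8 × 0.7 = 6.86°C, giving 20.84°C.
  From 1400 m to 2900 m (saturated): cools by 6 × 1.5 = 9°C, giving 11.84°C.
Environment:
  From 700 m to 2100 m (environment, lower layer): cools by 5.1 × 1.4 = 7.14°C, giving 20.56°C.
  From 2100 m to 2900 m (environment, upper layer): cools by 5.6 × 0.8 = 4.48°C, giving 16.08°C.
T_parcel − T_env = 11.84 − 16.08 = -4.24°C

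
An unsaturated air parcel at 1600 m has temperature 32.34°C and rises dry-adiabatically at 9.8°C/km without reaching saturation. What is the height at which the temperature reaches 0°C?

Height above start = (32.34 − 0) / 9.8 = 3.3 km
Altitude = 1600 m + 3300 m = 4900 m

4900 m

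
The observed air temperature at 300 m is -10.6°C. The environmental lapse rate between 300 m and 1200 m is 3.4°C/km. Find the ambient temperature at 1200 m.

From 300 m to 1200 m (environmental): cools by 3.4 × 0.9 = 3.06°C, giving -13.66°C.

-13.66°C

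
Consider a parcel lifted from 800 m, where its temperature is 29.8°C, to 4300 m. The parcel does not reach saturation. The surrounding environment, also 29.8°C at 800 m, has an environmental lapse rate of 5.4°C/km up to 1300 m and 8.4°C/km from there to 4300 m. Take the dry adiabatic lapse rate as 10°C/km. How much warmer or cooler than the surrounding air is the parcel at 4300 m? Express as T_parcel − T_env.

Parcel:
  From 800 m to 4300 m (dry): cools by 10 × 3.5 = 35°C, giving -5.2°C.
Environment:
  From 800 m to 1300 m (environment, lower layer): cools by 5.4 × 0.5 = 2.7°C, giving 27.1°C.
  From 1300 m to 4300 m (environment, upper layer): cools by 8.4 × 3 = 25.2°C, giving 1.9°C.
T_parcel − T_env = -5.2 − 1.9 = -7.1°C

-7.1°C (parcel cooler than environment)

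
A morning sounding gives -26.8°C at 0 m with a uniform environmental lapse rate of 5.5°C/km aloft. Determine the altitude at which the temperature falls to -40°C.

Height above start = (-26.8 − (-40)) / 5.5 = 2.4 km
Altitude = 0 m + 2400 m = 2400 m

2400 m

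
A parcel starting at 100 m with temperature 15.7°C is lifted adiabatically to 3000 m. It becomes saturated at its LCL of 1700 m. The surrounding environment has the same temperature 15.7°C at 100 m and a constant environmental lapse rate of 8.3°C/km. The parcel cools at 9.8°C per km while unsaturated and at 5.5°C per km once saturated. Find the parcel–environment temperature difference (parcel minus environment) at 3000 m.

Parcel:
  100 → 1700 m (dry, 9.8°C/km): ΔT = -9.8 × 1.6 = -15.68°C → T = 0.02°C
  1700 → 3000 m (saturated, 5.5°C/km): ΔT = -5.5 × 1.3 = -7.15°C → T = -7.13°C
Environment:
  100 → 3000 m (environment, 8.3°C/km): ΔT = -8.3 × 2.9 = -24.07°C → T = -8.37°C
T_parcel − T_env = -7.13 − (-8.37) = +1.24°C

+1.24°C (parcel warmer than environment)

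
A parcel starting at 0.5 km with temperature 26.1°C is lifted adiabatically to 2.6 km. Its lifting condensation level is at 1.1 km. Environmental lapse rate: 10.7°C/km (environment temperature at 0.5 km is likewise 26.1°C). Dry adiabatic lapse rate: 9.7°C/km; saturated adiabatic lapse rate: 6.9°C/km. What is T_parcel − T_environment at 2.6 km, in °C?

Parcel:
  500 → 1100 m (dry, 9.7°C/km): ΔT = -9.7 × 0.6 = -5.82°C → T = 20.28°C
  1100 → 2600 m (saturated, 6.9°C/km): ΔT = -6.9 × 1.5 = -10.35°C → T = 9.93°C
Environment:
  500 → 2600 m (environment, 10.7°C/km): ΔT = -10.7 × 2.1 = -22.47°C → T = 3.63°C
T_parcel − T_env = 9.93 − 3.63 = +6.3°C

+6.3°C (parcel warmer than environment)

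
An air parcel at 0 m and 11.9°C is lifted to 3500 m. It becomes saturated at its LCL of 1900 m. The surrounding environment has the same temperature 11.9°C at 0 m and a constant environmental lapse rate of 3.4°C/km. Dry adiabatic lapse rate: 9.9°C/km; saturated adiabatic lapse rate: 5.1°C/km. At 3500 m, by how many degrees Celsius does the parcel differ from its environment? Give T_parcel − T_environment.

Parcel:
  From 0 m to 1900 m (dry): cools by 9.9 × 1.9 = 18.81°C, giving -6.91°C.
  From 1900 m to 3500 m (saturated): cools by 5.1 × 1.6 = 8.16°C, giving -15.07°C.
Environment:
  From 0 m to 3500 m (environment): cools by 3.4 × 3.5 = 11.9°C, giving 0°C.
T_parcel − T_env = -15.07 − 0 = -15.07°C

-15.07°C (parcel cooler than environment)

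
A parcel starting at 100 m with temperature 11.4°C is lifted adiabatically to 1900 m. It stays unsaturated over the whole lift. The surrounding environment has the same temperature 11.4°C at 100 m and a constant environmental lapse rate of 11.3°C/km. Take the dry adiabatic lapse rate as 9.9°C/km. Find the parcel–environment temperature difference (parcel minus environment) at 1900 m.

+2.52°C (parcel warmer than environment)

Parcel:
  Dry to 1900 m: -9.9 × 1.8 km = -17.82°C, so T = -6.42°C.
Environment:
  Environment to 1900 m: -11.3 × 1.8 km = -20.34°C, so T = -8.94°C.
T_parcel − T_env = -6.42 − (-8.94) = +2.52°C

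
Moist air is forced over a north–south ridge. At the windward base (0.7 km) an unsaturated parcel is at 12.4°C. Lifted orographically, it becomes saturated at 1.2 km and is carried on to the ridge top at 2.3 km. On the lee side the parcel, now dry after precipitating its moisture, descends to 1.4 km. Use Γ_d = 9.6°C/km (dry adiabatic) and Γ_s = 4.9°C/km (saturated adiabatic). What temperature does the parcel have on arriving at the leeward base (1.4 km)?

10.85°C

700–1200 m, dry: Δz = 0.5 km ⇒ ΔT = -4.8°C; T = 7.6°C
1200–2300 m, saturated: Δz = 1.1 km ⇒ ΔT = -5.39°C; T = 2.21°C
2300–1400 m, dry descent: Δz = 0.9 km ⇒ ΔT = +8.64°C; T = 10.85°C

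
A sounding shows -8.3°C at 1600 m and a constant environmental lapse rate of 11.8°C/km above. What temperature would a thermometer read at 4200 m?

-38.98°C

1600–4200 m, environmental: Δz = 2.6 km ⇒ ΔT = -30.68°C; T = -38.98°C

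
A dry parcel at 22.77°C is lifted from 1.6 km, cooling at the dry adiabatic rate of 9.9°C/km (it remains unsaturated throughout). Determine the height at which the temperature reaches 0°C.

3.9 km

Height above start = (22.77 − 0) / 9.9 = 2.3 km
Altitude = 1600 m + 2300 m = 3900 m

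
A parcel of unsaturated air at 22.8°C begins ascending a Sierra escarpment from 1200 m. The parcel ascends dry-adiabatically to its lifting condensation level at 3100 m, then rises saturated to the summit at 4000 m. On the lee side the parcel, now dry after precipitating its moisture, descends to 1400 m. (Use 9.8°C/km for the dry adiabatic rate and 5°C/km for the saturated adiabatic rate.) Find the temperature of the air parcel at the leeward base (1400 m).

1200 → 3100 m (dry, 9.8°C/km): ΔT = -9.8 × 1.9 = -18.62°C → T = 4.18°C
3100 → 4000 m (saturated, 5°C/km): ΔT = -5 × 0.9 = -4.5°C → T = -0.32°C
4000 → 1400 m (dry descent, 9.8°C/km): ΔT = +9.8 × 2.6 = +25.48°C → T = 25.16°C

25.16°C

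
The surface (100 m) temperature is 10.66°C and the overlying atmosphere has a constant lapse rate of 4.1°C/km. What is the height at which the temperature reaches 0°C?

Height above start = (10.66 − 0) / 4.1 = 2.6 km
Altitude = 100 m + 2600 m = 2700 m

2700 m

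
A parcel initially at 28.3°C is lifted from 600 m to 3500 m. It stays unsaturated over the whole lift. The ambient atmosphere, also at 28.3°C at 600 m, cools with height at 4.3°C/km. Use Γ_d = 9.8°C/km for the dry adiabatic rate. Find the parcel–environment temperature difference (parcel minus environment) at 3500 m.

Parcel:
  600–3500 m, dry: Δz = 2.9 km ⇒ ΔT = -28.42°C; T = -0.12°C
Environment:
  600–3500 m, environment: Δz = 2.9 km ⇒ ΔT = -12.47°C; T = 15.83°C
T_parcel − T_env = -0.12 − 15.83 = -15.95°C

-15.95°C (parcel cooler than environment)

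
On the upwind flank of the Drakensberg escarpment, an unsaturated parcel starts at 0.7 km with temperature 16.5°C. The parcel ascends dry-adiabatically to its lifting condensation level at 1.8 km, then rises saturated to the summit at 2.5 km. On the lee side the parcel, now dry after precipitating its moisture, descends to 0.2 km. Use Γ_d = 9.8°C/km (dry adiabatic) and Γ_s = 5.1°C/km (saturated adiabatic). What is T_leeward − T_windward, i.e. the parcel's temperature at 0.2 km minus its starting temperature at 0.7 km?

Dry to 1800 m: -9.8 × 1.1 km = -10.78°C, so T = 5.72°C.
Saturated to 2500 m: -5.1 × 0.7 km = -3.57°C, so T = 2.15°C.
Dry descent to 200 m: +9.8 × 2.3 km = +22.54°C, so T = 24.69°C.
Net change vs windward start: 24.69 − 16.5 = +8.19°C

+8.19°C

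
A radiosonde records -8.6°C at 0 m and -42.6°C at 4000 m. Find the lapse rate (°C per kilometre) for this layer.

8.5°C/km

Γ = −ΔT/Δz = (-8.6 − (-42.6)) / (4000 − 0) m
  = 34°C / 4 km = 8.5°C/km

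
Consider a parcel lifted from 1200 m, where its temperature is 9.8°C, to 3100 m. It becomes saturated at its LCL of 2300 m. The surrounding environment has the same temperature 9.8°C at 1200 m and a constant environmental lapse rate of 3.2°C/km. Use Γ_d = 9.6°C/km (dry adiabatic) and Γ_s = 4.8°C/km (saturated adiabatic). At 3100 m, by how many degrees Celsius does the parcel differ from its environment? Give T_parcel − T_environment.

-8.32°C (parcel cooler than environment)

Parcel:
  From 1200 m to 2300 m (dry): cools by 9.6 × 1.1 = 10.56°C, giving -0.76°C.
  From 2300 m to 3100 m (saturated): cools by 4.8 × 0.8 = 3.84°C, giving -4.6°C.
Environment:
  From 1200 m to 3100 m (environment): cools by 3.2 × 1.9 = 6.08°C, giving 3.72°C.
T_parcel − T_env = -4.6 − 3.72 = -8.32°C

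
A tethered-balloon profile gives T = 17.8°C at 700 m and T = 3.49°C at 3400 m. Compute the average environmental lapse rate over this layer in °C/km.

Γ = −ΔT/Δz = (17.8 − 3.49) / (3400 − 700) m
  = 14.31°C / 2.7 km = 5.3°C/km

5.3°C/km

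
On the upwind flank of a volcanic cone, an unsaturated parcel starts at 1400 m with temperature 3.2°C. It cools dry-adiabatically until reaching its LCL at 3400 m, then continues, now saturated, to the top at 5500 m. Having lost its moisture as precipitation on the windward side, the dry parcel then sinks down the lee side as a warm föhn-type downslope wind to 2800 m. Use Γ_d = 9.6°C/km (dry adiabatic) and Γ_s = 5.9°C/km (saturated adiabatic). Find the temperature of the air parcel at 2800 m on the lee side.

From 1400 m to 3400 m (dry): cools by 9.6 × 2 = 19.2°C, giving -16°C.
From 3400 m to 5500 m (saturated): cools by 5.9 × 2.1 = 12.39°C, giving -28.39°C.
From 5500 m to 2800 m (dry descent): warms by 9.6 × 2.7 = 25.92°C, giving -2.47°C.

-2.47°C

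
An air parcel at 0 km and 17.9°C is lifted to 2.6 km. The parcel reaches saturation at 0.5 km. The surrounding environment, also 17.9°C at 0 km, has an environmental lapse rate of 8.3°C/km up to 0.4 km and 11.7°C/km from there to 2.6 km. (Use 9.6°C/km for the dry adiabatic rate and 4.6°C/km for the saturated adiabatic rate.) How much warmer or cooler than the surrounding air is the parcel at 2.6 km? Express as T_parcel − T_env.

+14.6°C (parcel warmer than environment)

Parcel:
  0–500 m, dry: Δz = 0.5 km ⇒ ΔT = -4.8°C; T = 13.1°C
  500–2600 m, saturated: Δz = 2.1 km ⇒ ΔT = -9.66°C; T = 3.44°C
Environment:
  0–400 m, environment, lower layer: Δz = 0.4 km ⇒ ΔT = -3.32°C; T = 14.58°C
  400–2600 m, environment, upper layer: Δz = 2.2 km ⇒ ΔT = -25.74°C; T = -11.16°C
T_parcel − T_env = 3.44 − (-11.16) = +14.6°C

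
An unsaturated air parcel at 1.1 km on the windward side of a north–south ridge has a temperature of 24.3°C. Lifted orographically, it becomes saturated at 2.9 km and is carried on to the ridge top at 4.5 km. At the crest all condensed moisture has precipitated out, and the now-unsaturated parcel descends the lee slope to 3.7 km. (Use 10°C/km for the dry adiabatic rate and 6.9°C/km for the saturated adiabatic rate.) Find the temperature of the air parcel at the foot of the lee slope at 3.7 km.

Dry to 2900 m: -10 × 1.8 km = -18°C, so T = 6.3°C.
Saturated to 4500 m: -6.9 × 1.6 km = -11.04°C, so T = -4.74°C.
Dry descent to 3700 m: +10 × 0.8 km = +8°C, so T = 3.26°C.

3.26°C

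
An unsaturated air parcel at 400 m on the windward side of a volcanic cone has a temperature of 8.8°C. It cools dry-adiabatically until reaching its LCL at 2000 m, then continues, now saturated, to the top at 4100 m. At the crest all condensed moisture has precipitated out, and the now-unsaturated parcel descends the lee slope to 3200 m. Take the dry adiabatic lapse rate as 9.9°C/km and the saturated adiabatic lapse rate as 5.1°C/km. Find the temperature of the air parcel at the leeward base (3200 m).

-8.84°C

Dry to 2000 m: -9.9 × 1.6 km = -15.84°C, so T = -7.04°C.
Saturated to 4100 m: -5.1 × 2.1 km = -10.71°C, so T = -17.75°C.
Dry descent to 3200 m: +9.9 × 0.9 km = +8.91°C, so T = -8.84°C.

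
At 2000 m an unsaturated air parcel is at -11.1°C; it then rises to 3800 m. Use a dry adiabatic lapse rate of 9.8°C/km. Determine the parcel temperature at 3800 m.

-28.74°C

2000 → 3800 m (dry adiabatic, 9.8°C/km): ΔT = -9.8 × 1.8 = -17.64°C → T = -28.74°C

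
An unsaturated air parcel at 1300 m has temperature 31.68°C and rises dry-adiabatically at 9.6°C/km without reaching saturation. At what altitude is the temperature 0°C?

Height above start = (31.68 − 0) / 9.6 = 3.3 km
Altitude = 1300 m + 3300 m = 4600 m

4600 m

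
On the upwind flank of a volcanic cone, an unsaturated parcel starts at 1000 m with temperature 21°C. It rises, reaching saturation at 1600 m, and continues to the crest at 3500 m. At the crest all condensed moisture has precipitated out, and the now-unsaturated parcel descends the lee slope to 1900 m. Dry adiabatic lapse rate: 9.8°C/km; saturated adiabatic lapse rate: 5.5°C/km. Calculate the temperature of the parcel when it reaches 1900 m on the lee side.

20.35°C

1000–1600 m, dry: Δz = 0.6 km ⇒ ΔT = -5.88°C; T = 15.12°C
1600–3500 m, saturated: Δz = 1.9 km ⇒ ΔT = -10.45°C; T = 4.67°C
3500–1900 m, dry descent: Δz = 1.6 km ⇒ ΔT = +15.68°C; T = 20.35°C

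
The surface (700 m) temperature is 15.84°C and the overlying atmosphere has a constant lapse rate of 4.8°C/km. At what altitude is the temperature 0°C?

Height above start = (15.84 − 0) / 4.8 = 3.3 km
Altitude = 700 m + 3300 m = 4000 m

4000 m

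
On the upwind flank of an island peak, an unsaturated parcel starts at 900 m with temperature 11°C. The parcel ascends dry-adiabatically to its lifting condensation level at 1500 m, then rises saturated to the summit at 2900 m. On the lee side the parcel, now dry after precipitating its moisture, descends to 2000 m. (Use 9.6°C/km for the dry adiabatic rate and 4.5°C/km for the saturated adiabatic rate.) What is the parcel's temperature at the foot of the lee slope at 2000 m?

From 900 m to 1500 m (dry): cools by 9.6 × 0.6 = 5.76°C, giving 5.24°C.
From 1500 m to 2900 m (saturated): cools by 4.5 × 1.4 = 6.3°C, giving -1.06°C.
From 2900 m to 2000 m (dry descent): warms by 9.6 × 0.9 = 8.64°C, giving 7.58°C.

7.58°C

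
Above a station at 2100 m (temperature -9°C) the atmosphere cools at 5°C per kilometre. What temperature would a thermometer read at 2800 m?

-12.5°C

2100 → 2800 m (environmental, 5°C/km): ΔT = -5 × 0.7 = -3.5°C → T = -12.5°C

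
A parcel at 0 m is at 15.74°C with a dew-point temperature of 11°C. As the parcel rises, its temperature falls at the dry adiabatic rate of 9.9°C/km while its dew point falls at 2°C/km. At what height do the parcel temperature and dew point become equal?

T and T_d converge at 9.9 − 2 = 7.9°C per km
Height above start = (15.74 − 11) / 7.9 = 0.6 km
LCL altitude = 0 m + 600 m = 600 m

600 m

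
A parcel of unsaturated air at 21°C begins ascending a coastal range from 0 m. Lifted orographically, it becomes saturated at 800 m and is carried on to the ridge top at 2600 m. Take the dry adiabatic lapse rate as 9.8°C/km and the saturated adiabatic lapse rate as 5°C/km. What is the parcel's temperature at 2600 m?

4.16°C

0–800 m, dry: Δz = 0.8 km ⇒ ΔT = -7.84°C; T = 13.16°C
800–2600 m, saturated: Δz = 1.8 km ⇒ ΔT = -9°C; T = 4.16°C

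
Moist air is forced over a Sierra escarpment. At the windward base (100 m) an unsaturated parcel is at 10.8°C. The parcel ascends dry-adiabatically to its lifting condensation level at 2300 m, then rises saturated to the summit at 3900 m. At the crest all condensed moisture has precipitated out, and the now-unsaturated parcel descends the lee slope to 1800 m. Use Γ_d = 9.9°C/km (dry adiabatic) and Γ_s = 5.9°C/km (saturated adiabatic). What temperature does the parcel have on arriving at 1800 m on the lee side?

0.37°C

100–2300 m, dry: Δz = 2.2 km ⇒ ΔT = -21.78°C; T = -10.98°C
2300–3900 m, saturated: Δz = 1.6 km ⇒ ΔT = -9.44°C; T = -20.42°C
3900–1800 m, dry descent: Δz = 2.1 km ⇒ ΔT = +20.79°C; T = 0.37°C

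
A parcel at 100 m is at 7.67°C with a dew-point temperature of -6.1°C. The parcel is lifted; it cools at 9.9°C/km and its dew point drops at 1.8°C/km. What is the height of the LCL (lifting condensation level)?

T and T_d converge at 9.9 − 1.8 = 8.1°C per km
Height above start = (7.67 − (-6.1)) / 8.1 = 1.7 km
LCL altitude = 100 m + 1700 m = 1800 m

1800 m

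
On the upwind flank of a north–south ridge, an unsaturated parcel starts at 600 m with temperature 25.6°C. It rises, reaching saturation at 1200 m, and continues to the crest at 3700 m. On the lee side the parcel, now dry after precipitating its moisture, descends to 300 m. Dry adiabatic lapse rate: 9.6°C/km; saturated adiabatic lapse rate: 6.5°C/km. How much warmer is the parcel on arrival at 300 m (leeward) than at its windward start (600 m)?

+10.63°C

600 → 1200 m (dry, 9.6°C/km): ΔT = -9.6 × 0.6 = -5.76°C → T = 19.84°C
1200 → 3700 m (saturated, 6.5°C/km): ΔT = -6.5 × 2.5 = -16.25°C → T = 3.59°C
3700 → 300 m (dry descent, 9.6°C/km): ΔT = +9.6 × 3.4 = +32.64°C → T = 36.23°C
Net change vs windward start: 36.23 − 25.6 = +10.63°C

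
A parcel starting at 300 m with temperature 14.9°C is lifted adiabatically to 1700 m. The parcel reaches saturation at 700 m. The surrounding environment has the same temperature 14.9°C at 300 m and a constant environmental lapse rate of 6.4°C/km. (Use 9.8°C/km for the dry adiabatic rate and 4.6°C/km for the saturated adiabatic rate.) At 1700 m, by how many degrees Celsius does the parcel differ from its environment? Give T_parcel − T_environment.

Parcel:
  Dry to 700 m: -9.8 × 0.4 km = -3.92°C, so T = 10.98°C.
  Saturated to 1700 m: -4.6 × 1 km = -4.6°C, so T = 6.38°C.
Environment:
  Environment to 1700 m: -6.4 × 1.4 km = -8.96°C, so T = 5.94°C.
T_parcel − T_env = 6.38 − 5.94 = +0.44°C

+0.44°C (parcel warmer than environment)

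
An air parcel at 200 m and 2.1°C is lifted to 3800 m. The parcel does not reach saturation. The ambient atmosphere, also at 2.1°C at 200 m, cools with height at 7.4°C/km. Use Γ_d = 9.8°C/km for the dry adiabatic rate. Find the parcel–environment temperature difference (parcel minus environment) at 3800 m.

Parcel:
  200 → 3800 m (dry, 9.8°C/km): ΔT = -9.8 × 3.6 = -35.28°C → T = -33.18°C
Environment:
  200 → 3800 m (environment, 7.4°C/km): ΔT = -7.4 × 3.6 = -26.64°C → T = -24.54°C
T_parcel − T_env = -33.18 − (-24.54) = -8.64°C

-8.64°C (parcel cooler than environment)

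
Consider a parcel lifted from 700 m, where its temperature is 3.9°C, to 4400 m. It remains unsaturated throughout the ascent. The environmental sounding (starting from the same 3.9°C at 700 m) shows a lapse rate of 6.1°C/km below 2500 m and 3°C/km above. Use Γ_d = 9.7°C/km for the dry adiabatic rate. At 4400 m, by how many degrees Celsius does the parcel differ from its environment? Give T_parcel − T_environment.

Parcel:
  Dry to 4400 m: -9.7 × 3.7 km = -35.89°C, so T = -31.99°C.
Environment:
  Environment, lower layer to 2500 m: -6.1 × 1.8 km = -10.98°C, so T = -7.08°C.
  Environment, upper layer to 4400 m: -3 × 1.9 km = -5.7°C, so T = -12.78°C.
T_parcel − T_env = -31.99 − (-12.78) = -19.21°C

-19.21°C (parcel cooler than environment)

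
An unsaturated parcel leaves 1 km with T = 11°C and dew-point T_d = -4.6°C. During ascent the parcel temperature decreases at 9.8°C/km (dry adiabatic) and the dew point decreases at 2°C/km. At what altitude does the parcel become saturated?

T and T_d converge at 9.8 − 2 = 7.8°C per km
Height above start = (11 − (-4.6)) / 7.8 = 2 km
LCL altitude = 1000 m + 2000 m = 3000 m

3 km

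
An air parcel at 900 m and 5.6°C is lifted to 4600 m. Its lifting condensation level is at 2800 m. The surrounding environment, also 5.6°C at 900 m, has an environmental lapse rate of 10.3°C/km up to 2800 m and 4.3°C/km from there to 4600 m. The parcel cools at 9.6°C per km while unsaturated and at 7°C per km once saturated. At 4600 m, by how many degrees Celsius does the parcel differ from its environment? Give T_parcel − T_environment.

-3.53°C (parcel cooler than environment)

Parcel:
  From 900 m to 2800 m (dry): cools by 9.6 × 1.9 = 18.24°C, giving -12.64°C.
  From 2800 m to 4600 m (saturated): cools by 7 × 1.8 = 12.6°C, giving -25.24°C.
Environment:
  From 900 m to 2800 m (environment, lower layer): cools by 10.3 × 1.9 = 19.57°C, giving -13.97°C.
  From 2800 m to 4600 m (environment, upper layer): cools by 4.3 × 1.8 = 7.74°C, giving -21.71°C.
T_parcel − T_env = -25.24 − (-21.71) = -3.53°C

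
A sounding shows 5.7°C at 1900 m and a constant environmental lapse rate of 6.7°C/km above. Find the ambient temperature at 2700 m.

0.34°C

Environmental to 2700 m: -6.7 × 0.8 km = -5.36°C, so T = 0.34°C.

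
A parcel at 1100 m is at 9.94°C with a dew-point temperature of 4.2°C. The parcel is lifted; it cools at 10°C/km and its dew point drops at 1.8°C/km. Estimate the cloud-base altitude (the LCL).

T and T_d converge at 10 − 1.8 = 8.2°C per km
Height above start = (9.94 − 4.2) / 8.2 = 0.7 km
LCL altitude = 1100 m + 700 m = 1800 m

1800 m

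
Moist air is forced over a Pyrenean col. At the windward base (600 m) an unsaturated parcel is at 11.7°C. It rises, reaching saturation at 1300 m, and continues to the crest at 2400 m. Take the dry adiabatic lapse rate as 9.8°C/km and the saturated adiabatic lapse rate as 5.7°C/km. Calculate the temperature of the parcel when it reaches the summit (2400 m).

600–1300 m, dry: Δz = 0.7 km ⇒ ΔT = -6.86°C; T = 4.84°C
1300–2400 m, saturated: Δz = 1.1 km ⇒ ΔT = -6.27°C; T = -1.43°C

-1.43°C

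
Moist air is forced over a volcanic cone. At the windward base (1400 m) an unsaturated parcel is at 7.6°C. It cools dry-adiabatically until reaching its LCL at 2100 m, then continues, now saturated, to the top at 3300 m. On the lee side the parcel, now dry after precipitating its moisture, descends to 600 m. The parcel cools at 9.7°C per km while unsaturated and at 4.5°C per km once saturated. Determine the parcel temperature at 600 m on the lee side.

Dry to 2100 m: -9.7 × 0.7 km = -6.79°C, so T = 0.81°C.
Saturated to 3300 m: -4.5 × 1.2 km = -5.4°C, so T = -4.59°C.
Dry descent to 600 m: +9.7 × 2.7 km = +26.19°C, so T = 21.6°C.

21.6°C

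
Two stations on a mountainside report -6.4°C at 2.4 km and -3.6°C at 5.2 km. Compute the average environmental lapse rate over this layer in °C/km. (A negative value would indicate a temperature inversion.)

-1°C/km

Γ = −ΔT/Δz = (-6.4 − (-3.6)) / (5200 − 2400) m
  = -2.8°C / 2.8 km = -1°C/km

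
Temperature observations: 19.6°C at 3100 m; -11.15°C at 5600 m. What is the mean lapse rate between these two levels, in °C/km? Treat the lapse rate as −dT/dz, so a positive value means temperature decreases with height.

Γ = −ΔT/Δz = (19.6 − (-11.15)) / (5600 − 3100) m
  = 30.75°C / 2.5 km = 12.3°C/km

12.3°C/km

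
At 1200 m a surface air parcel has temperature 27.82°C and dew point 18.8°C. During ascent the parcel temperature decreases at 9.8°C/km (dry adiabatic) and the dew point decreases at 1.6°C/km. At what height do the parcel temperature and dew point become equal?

T and T_d converge at 9.8 − 1.6 = 8.2°C per km
Height above start = (27.82 − 18.8) / 8.2 = 1.1 km
LCL altitude = 1200 m + 1100 m = 2300 m

2300 m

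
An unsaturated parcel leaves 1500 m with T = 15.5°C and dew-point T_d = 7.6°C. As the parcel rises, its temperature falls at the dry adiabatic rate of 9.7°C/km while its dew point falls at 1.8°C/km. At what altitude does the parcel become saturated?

T and T_d converge at 9.7 − 1.8 = 7.9°C per km
Height above start = (15.5 − 7.6) / 7.9 = 1 km
LCL altitude = 1500 m + 1000 m = 2500 m

2500 m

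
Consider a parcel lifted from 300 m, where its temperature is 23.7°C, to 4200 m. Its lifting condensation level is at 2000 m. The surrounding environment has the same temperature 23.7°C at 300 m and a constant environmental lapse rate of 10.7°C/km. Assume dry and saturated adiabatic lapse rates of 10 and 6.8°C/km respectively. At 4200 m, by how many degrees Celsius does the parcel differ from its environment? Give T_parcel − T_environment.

Parcel:
  Dry to 2000 m: -10 × 1.7 km = -17°C, so T = 6.7°C.
  Saturated to 4200 m: -6.8 × 2.2 km = -14.96°C, so T = -8.26°C.
Environment:
  Environment to 4200 m: -10.7 × 3.9 km = -41.73°C, so T = -18.03°C.
T_parcel − T_env = -8.26 − (-18.03) = +9.77°C

+9.77°C (parcel warmer than environment)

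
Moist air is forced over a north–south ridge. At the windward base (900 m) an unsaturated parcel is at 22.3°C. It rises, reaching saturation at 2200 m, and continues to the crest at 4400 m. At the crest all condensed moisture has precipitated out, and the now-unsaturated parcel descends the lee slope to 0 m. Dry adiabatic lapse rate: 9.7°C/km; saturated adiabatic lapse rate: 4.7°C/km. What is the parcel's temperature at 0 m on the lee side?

900 → 2200 m (dry, 9.7°C/km): ΔT = -9.7 × 1.3 = -12.61°C → T = 9.69°C
2200 → 4400 m (saturated, 4.7°C/km): ΔT = -4.7 × 2.2 = -10.34°C → T = -0.65°C
4400 → 0 m (dry descent, 9.7°C/km): ΔT = +9.7 × 4.4 = +42.68°C → T = 42.03°C

42.03°C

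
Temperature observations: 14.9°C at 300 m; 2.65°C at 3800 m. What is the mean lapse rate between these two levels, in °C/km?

3.5°C/km

Γ = −ΔT/Δz = (14.9 − 2.65) / (3800 − 300) m
  = 12.25°C / 3.5 km = 3.5°C/km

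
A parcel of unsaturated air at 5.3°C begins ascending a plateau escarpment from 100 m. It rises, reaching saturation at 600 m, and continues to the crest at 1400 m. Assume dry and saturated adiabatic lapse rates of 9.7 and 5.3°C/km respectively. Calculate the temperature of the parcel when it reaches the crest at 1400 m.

-3.79°C

From 100 m to 600 m (dry): cools by 9.7 × 0.5 = 4.85°C, giving 0.45°C.
From 600 m to 1400 m (saturated): cools by 5.3 × 0.8 = 4.24°C, giving -3.79°C.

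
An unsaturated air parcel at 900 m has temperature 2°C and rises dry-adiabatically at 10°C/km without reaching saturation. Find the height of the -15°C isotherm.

Height above start = (2 − (-15)) / 10 = 1.7 km
Altitude = 900 m + 1700 m = 2600 m

2600 m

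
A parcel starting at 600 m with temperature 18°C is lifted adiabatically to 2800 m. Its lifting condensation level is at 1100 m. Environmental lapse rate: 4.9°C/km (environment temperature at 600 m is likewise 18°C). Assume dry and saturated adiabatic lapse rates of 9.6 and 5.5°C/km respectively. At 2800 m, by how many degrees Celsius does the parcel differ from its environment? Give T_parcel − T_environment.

-3.37°C (parcel cooler than environment)

Parcel:
  From 600 m to 1100 m (dry): cools by 9.6 × 0.5 = 4.8°C, giving 13.2°C.
  From 1100 m to 2800 m (saturated): cools by 5.5 × 1.7 = 9.35°C, giving 3.85°C.
Environment:
  From 600 m to 2800 m (environment): cools by 4.9 × 2.2 = 10.78°C, giving 7.22°C.
T_parcel − T_env = 3.85 − 7.22 = -3.37°C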